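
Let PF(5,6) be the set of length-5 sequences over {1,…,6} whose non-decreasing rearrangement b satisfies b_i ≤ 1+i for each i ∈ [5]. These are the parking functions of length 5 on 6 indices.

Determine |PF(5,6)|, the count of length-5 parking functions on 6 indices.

4802

Count = (6−5+1)·(6+1)^(5−1) = 2·2401 = 4802 (Konheim–Weiss)
Example (5,4,4,2,1) → sorted (1,2,4,4,5): b_i ≤ 1+i ∀i, a PF.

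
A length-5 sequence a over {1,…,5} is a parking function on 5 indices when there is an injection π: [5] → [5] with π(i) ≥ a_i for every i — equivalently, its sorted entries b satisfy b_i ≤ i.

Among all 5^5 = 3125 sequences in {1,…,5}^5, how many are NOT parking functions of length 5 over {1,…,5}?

1829

#PF = (5−5+1)·(5+1)^(5−1) = 1×1296 = 1296 (Konheim–Weiss)
One tuple (1,5,2,5,1) → sorted (1,1,2,5,5): b_4=5>4, not a PF.
So 3125 − 1296 = 1829 fail.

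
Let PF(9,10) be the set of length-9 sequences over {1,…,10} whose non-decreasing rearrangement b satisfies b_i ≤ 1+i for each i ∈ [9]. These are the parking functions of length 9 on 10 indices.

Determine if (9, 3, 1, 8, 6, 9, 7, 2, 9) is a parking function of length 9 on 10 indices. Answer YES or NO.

Rearranged: b = (1, 2, 3, 6, 7, 8, 9, 9, 9).
  b_1=1 ≤ 2
  b_2=2 ≤ 3
  b_3=3 ≤ 4
  b_4=6 > 5
  fails at i=4 ⇒ NO

NO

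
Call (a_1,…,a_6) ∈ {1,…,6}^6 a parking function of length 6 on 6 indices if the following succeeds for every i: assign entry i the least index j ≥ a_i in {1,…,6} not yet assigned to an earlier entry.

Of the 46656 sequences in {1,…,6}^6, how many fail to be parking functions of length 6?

|PF(6,6)| = 1·7^5 = 1×16807 = 16807
E.g. (5,2,5,4,6,2) → sorted (2,2,4,5,5,6): b_1=2>1, not a PF.
So 46656 − 16807 = 29849 fail.

29849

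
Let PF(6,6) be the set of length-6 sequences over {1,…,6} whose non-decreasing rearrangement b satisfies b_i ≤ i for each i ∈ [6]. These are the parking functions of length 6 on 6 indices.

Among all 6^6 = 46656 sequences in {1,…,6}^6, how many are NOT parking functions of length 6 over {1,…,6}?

29849

|PF| = (7−6)·7^(6−1) = 1 · 16807 = 16807
E.g. (5,5,6,5,1,2) → sorted (1,2,5,5,5,6): b_3=5>3, not a PF.
6^6 − 16807 = 46656 − 16807 = 29849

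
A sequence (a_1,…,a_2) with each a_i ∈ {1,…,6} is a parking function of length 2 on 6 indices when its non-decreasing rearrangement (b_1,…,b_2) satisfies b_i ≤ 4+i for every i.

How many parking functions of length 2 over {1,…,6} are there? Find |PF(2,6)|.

35

Count = (7−2)·7^(2−1) = 5×7 = 35
E.g. (5,3) → sorted (3,5): b_i ≤ 4+i ∀i, a PF.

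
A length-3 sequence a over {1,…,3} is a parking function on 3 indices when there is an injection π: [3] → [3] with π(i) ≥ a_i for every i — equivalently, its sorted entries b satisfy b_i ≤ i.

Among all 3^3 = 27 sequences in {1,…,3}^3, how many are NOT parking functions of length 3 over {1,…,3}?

#PF = (3+1−3)·(3+1)^{3−1} = 1×16 = 16 (Konheim–Weiss)
Example (3,2,3) → sorted (2,3,3): b_1=2>1, not a PF.
Total 27; non-PF = 27−16 = 11

11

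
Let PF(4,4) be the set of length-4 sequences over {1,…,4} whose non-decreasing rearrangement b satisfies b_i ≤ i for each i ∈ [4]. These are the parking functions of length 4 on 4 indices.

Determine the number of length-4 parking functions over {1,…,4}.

Count = 1·5^3 = 1·125 = 125 (Pollak)
E.g. (3,1,2,1) → sorted (1,1,2,3): b_i ≤ i ∀i, a PF.

125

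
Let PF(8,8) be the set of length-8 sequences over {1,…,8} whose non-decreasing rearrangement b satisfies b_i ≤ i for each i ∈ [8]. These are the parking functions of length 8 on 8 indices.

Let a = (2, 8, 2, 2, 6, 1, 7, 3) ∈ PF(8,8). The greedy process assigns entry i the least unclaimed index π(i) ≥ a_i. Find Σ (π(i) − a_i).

5

Σπ = 36 ({1..8} each once); Σa = 2+8+2+2+6+1+7+3 = 31; disp = 36−31 = 5.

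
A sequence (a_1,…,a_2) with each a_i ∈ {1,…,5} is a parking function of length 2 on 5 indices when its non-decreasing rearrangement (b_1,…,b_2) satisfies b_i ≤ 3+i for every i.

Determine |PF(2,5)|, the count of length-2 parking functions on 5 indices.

24

Count = (5−2+1)·(5+1)^(2−1) = 4 · 6 = 24 (Konheim–Weiss)
E.g. (4,5) → sorted (4,5): b_i ≤ 3+i ∀i, a PF.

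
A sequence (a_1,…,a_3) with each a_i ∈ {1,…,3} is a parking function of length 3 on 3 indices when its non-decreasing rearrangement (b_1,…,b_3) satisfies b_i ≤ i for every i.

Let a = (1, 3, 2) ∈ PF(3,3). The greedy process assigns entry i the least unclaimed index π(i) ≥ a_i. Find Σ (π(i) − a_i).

Σπ = 3·4/2 = 6 (π permutes [3]); Σa = 1+3+2 = 6; disp = 6−6 = 0.

0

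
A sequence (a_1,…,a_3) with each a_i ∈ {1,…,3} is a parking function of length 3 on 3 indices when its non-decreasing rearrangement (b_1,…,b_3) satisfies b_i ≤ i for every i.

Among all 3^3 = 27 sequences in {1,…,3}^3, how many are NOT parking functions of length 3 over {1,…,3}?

11

#PF = (3−3+1)·(3+1)^(3−1) = 1·16 = 16 (Pollak)
E.g. (3,2,3) → sorted (2,3,3): b_1=2>1, not a PF.
Total 27; non-PF = 27−16 = 11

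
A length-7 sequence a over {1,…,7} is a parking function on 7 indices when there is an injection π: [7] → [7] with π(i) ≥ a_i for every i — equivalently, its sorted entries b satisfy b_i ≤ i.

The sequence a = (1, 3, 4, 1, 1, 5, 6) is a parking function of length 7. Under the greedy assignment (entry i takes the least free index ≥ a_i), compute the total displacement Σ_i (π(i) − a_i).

Σπ = 28 ({1..7} each once); Σa = 1+3+4+1+1+5+6 = 21; disp = 28−21 = 7.

7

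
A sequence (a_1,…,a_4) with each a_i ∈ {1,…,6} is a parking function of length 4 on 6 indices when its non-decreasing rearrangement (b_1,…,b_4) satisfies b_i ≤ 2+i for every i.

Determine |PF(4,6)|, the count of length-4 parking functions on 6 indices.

1029

Count = (6+1−4)·(6+1)^{4−1} = 3 · 343 = 1029
Check (2,3,1,5) → sorted (1,2,3,5): b_i ≤ 2+i ∀i, a PF.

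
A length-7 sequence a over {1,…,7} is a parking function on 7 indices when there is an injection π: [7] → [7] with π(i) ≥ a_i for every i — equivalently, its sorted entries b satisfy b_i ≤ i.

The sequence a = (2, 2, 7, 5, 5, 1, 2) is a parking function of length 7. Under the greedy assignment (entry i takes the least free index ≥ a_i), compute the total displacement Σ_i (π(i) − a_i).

Σπ = 28 ({1..7} each once); Σa = 2+2+7+5+5+1+2 = 24; disp = 28−24 = 4.

4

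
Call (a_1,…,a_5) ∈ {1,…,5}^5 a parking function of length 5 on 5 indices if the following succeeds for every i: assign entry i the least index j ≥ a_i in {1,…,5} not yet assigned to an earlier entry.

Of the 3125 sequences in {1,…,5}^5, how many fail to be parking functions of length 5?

|PF| = (5−5+1)·(5+1)^(5−1) = 1×1296 = 1296 (Pollak)
Check (2,5,4,5,2) → sorted (2,2,4,5,5): b_1=2>1, not a PF.
Total 3125; non-PF = 3125−1296 = 1829

1829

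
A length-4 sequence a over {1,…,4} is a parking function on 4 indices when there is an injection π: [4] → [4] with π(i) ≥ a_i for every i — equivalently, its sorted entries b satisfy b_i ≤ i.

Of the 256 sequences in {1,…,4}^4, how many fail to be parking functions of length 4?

|PF(4,4)| = (4+1−4)·(4+1)^{4−1} = 1 · 125 = 125
Example (3,4,4,2) → sorted (2,3,4,4): b_1=2>1, not a PF.
4^4 − 125 = 256 − 125 = 131

131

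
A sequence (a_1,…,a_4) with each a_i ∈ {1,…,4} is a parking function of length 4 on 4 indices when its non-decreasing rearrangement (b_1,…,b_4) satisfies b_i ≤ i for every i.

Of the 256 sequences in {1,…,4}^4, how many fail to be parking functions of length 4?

|PF(4,4)| = 1·5^3 = 1×125 = 125 [KW]
E.g. (2,4,4,4) → sorted (2,4,4,4): b_1=2>1, not a PF.
Total 256; non-PF = 256−125 = 131

131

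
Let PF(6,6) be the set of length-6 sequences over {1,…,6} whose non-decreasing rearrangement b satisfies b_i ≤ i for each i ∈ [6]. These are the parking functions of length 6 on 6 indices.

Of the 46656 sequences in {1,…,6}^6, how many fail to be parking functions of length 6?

|PF(6,6)| = 1·7^5 = 1·16807 = 16807 (Pollak)
Check (6,6,5,4,6,4) → sorted (4,4,5,6,6,6): b_1=4>1, not a PF.
6^6 − 16807 = 46656 − 16807 = 29849

29849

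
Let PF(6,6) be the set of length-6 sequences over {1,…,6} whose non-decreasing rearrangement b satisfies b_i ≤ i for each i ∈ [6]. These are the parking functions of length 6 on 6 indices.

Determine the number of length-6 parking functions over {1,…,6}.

16807

|PF| = (6+1−6)·(6+1)^{6−1} = 1×16807 = 16807 (Konheim–Weiss)
One tuple (2,1,2,1,2,2) → sorted (1,1,2,2,2,2): b_i ≤ i ∀i, a PF.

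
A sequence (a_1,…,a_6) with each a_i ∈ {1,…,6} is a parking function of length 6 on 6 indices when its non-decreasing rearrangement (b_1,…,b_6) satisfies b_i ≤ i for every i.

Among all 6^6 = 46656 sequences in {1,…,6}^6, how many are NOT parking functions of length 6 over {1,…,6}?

#PF = (7−6)·7^(6−1) = 1 · 16807 = 16807 (Pollak)
One tuple (3,2,4,5,3,3) → sorted (2,3,3,3,4,5): b_1=2>1, not a PF.
Total 46656; non-PF = 46656−16807 = 29849

29849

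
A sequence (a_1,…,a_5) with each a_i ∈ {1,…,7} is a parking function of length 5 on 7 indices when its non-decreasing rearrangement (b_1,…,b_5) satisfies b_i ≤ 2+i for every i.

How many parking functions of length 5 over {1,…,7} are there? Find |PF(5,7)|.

12288

Count = 3·8^4 = 3×4096 = 12288 (Konheim–Weiss)
One tuple (7,2,1,2,5) → sorted (1,2,2,5,7): b_i ≤ 2+i ∀i, a PF.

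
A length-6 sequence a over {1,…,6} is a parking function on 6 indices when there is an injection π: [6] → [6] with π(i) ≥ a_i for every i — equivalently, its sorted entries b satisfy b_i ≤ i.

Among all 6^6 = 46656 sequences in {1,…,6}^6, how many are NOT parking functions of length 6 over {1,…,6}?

|PF(6,6)| = (6+1−6)·(6+1)^{6−1} = 1 · 16807 = 16807 (Konheim–Weiss)
E.g. (3,5,5,6,1,1) → sorted (1,1,3,5,5,6): b_4=5>4, not a PF.
Total 46656; non-PF = 46656−16807 = 29849

29849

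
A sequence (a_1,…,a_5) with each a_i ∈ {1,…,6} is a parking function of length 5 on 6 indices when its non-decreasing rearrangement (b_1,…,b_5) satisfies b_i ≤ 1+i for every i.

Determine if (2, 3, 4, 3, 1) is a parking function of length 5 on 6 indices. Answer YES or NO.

YES

Sorted: b = (1, 2, 3, 3, 4).
  b_1=1 ≤ 2
  b_2=2 ≤ 3
  b_3=3 ≤ 4
  b_4=3 ≤ 5
  b_5=4 ≤ 6
All bounds hold ⇒ YES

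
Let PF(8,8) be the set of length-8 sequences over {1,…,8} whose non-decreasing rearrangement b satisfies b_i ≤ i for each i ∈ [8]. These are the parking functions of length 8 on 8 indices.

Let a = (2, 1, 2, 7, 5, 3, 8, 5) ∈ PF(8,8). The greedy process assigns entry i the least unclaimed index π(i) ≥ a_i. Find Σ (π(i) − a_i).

3

Σπ = 36 ({1..8} each once); Σa = 2+1+2+7+5+3+8+5 = 33; disp = 36−33 = 3.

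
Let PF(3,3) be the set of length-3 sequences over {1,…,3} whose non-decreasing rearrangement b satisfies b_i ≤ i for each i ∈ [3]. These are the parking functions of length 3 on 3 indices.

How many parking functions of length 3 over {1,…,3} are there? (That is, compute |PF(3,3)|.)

16

#PF = 1·4^2 = 1×16 = 16 (Pollak)
Check (1,3,1) → sorted (1,1,3): b_i ≤ i ∀i, a PF.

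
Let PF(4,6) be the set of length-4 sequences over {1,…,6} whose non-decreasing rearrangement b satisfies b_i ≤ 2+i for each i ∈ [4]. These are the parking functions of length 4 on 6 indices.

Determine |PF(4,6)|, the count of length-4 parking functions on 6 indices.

#PF = (6+1−4)·(6+1)^{4−1} = 3·343 = 1029 [KW]
Example (6,4,4,2) → sorted (2,4,4,6): b_i ≤ 2+i ∀i, a PF.

1029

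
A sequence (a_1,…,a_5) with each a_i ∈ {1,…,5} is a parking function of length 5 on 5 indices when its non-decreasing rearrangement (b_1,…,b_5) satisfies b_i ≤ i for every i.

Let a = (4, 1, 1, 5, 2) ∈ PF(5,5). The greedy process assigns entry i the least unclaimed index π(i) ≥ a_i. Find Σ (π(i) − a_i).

Σπ = 15 ({1..5} each once); Σa = 4+1+1+5+2 = 13; disp = 15−13 = 2.

2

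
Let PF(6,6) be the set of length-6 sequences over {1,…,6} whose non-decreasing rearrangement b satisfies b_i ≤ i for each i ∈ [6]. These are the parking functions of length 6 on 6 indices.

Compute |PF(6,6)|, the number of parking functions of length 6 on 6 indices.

#PF = (6+1−6)·(6+1)^{6−1} = 1·16807 = 16807
Example (3,3,3,2,3,1) → sorted (1,2,3,3,3,3): b_i ≤ i ∀i, a PF.

16807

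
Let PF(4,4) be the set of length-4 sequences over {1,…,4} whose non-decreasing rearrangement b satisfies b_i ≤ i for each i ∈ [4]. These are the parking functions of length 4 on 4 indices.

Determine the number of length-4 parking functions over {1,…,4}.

|PF(4,4)| = (4+1−4)·(4+1)^{4−1} = 1·125 = 125 [KW]
E.g. (1,2,4,2) → sorted (1,2,2,4): b_i ≤ i ∀i, a PF.

125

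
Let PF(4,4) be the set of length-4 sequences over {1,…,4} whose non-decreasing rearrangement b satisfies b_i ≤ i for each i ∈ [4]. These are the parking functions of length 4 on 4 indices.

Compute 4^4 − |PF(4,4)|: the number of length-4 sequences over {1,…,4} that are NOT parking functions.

#PF = 1·5^3 = 1×125 = 125
Check (4,3,4,4) → sorted (3,4,4,4): b_1=3>1, not a PF.
4^4 − 125 = 256 − 125 = 131

131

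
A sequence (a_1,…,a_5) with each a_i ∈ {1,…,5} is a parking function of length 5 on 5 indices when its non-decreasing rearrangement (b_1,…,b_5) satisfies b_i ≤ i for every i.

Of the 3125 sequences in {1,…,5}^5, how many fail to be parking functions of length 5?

1829

Count = 1·6^4 = 1 · 1296 = 1296 (Pollak)
Check (5,4,3,5,2) → sorted (2,3,4,5,5): b_1=2>1, not a PF.
Total 3125; non-PF = 3125−1296 = 1829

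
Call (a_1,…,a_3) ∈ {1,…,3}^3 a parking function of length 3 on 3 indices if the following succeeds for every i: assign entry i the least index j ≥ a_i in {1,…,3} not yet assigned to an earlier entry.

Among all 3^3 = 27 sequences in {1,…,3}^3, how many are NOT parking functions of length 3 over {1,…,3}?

|PF(3,3)| = (3+1−3)·(3+1)^{3−1} = 1·16 = 16
E.g. (3,3,2) → sorted (2,3,3): b_1=2>1, not a PF.
3^3 − 16 = 27 − 16 = 11

11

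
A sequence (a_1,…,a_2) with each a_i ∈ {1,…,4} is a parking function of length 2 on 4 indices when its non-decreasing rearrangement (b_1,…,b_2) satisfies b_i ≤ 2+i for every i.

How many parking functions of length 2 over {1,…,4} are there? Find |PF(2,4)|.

|PF| = (5−2)·5^(2−1) = 3×5 = 15 (Konheim–Weiss)
E.g. (4,3) → sorted (3,4): b_i ≤ 2+i ∀i, a PF.

15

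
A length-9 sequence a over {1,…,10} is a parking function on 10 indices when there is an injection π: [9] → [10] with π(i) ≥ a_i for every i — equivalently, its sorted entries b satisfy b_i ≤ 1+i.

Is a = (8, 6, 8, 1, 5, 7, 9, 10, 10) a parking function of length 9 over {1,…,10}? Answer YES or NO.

Sorted: b = (1, 5, 6, 7, 8, 8, 9, 10, 10).
  b_1=1 ≤ 2
  b_2=5 > 3
  fails at i=2 ⇒ NO

NO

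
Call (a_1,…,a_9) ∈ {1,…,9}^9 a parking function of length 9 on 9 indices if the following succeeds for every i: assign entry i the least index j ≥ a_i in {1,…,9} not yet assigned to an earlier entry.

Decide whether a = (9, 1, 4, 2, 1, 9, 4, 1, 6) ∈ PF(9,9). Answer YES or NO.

Rearranged: b = (1, 1, 1, 2, 4, 4, 6, 9, 9).
  b_1=1 ≤ 1
  b_2=1 ≤ 2
  b_3=1 ≤ 3
  b_4=2 ≤ 4
  b_5=4 ≤ 5
  b_6=4 ≤ 6
  b_7=6 ≤ 7
  b_8=9 > 8
  fails at i=8 ⇒ NO

NO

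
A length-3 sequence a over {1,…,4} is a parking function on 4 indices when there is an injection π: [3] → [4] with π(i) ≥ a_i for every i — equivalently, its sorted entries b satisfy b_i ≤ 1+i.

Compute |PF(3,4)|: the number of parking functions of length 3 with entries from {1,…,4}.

|PF| = (5−3)·5^(3−1) = 2 · 25 = 50 (Pollak)
One tuple (3,4,1) → sorted (1,3,4): b_i ≤ 1+i ∀i, a PF.

50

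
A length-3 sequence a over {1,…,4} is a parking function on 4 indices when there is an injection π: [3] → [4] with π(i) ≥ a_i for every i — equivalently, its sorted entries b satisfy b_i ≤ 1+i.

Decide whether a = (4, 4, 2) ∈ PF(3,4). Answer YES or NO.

NO

Sorted: b = (2, 4, 4).
  b_1=2 ≤ 2
  b_2=4 > 3
  fails at i=2 ⇒ NO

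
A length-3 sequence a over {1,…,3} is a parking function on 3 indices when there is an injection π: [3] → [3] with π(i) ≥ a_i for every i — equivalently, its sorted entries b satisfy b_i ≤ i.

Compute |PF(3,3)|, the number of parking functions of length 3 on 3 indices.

|PF| = (3−3+1)·(3+1)^(3−1) = 1·16 = 16 [KW]
E.g. (2,1,3) → sorted (1,2,3): b_i ≤ i ∀i, a PF.

16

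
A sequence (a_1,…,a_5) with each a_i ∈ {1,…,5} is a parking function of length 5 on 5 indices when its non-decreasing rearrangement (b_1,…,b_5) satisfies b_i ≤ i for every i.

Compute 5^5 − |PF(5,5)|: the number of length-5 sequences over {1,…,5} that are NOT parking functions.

#PF = (5+1−5)·(5+1)^{5−1} = 1×1296 = 1296
One tuple (1,1,5,4,5) → sorted (1,1,4,5,5): b_3=4>3, not a PF.
Total 3125; non-PF = 3125−1296 = 1829

1829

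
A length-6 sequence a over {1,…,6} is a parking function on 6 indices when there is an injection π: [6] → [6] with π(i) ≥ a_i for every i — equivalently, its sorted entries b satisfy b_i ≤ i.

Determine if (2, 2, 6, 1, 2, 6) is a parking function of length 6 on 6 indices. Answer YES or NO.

Order a: b = (1, 2, 2, 2, 6, 6).
  b_1=1 ≤ 1
  b_2=2 ≤ 2
  b_3=2 ≤ 3
  b_4=2 ≤ 4
  b_5=6 > 5
  fails at i=5 ⇒ NO

NO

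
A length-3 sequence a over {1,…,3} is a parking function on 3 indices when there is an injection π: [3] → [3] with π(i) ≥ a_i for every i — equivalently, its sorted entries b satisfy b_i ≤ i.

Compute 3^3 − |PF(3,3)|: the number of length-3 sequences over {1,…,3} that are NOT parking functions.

11

|PF| = (4−3)·4^(3−1) = 1·16 = 16
Check (3,3,3) → sorted (3,3,3): b_1=3>1, not a PF.
So 27 − 16 = 11 fail.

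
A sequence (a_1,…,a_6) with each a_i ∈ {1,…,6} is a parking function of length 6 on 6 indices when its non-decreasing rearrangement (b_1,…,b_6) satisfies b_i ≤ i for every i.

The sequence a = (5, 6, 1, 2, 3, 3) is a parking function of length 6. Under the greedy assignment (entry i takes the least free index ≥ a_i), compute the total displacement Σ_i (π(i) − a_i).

1

Σπ(i) = 1+…+6 = 21; Σa = 5+6+1+2+3+3 = 20; disp = 21−20 = 1.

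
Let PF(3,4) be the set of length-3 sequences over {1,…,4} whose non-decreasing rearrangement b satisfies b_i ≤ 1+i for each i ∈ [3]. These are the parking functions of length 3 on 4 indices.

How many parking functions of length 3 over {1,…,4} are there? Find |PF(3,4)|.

50

|PF| = (4+1−3)·(4+1)^{3−1} = 2·25 = 50 (Konheim–Weiss)
E.g. (3,1,2) → sorted (1,2,3): b_i ≤ 1+i ∀i, a PF.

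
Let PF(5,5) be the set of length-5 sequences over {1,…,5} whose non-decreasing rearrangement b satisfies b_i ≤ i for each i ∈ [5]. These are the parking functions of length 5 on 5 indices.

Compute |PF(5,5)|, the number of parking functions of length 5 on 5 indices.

Count = 1·6^4 = 1×1296 = 1296 (Pollak)
Example (3,5,1,2,1) → sorted (1,1,2,3,5): b_i ≤ i ∀i, a PF.

1296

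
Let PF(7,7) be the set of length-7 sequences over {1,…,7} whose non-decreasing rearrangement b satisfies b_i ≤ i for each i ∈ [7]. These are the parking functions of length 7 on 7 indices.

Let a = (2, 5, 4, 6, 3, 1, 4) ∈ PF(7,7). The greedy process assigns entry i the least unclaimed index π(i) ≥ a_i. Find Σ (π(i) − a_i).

3

Σπ = 7·8/2 = 28 (π permutes [7]); Σa = 2+5+4+6+3+1+4 = 25; disp = 28−25 = 3.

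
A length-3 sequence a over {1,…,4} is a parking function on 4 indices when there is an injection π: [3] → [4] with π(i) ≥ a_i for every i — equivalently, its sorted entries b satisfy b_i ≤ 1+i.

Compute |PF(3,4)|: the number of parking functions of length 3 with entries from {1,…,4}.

|PF| = (4−3+1)·(4+1)^(3−1) = 2×25 = 50 (Konheim–Weiss)
E.g. (1,2,3) → sorted (1,2,3): b_i ≤ 1+i ∀i, a PF.

50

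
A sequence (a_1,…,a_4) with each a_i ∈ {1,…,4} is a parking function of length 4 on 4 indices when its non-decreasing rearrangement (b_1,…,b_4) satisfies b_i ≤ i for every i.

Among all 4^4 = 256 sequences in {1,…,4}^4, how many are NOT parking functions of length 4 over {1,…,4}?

|PF(4,4)| = (5−4)·5^(4−1) = 1·125 = 125 (Pollak)
Check (4,4,3,3) → sorted (3,3,4,4): b_1=3>1, not a PF.
4^4 − 125 = 256 − 125 = 131

131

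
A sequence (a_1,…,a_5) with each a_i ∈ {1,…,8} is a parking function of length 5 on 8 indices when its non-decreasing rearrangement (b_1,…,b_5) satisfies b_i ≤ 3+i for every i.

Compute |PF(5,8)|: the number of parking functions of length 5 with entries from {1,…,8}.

26244

|PF(5,8)| = (9−5)·9^(5−1) = 4×6561 = 26244
One tuple (1,7,3,1,6) → sorted (1,1,3,6,7): b_i ≤ 3+i ∀i, a PF.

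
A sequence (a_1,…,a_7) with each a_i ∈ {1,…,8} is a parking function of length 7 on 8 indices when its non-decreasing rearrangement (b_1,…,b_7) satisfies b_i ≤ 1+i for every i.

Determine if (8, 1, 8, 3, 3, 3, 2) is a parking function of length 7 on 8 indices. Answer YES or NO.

Rearranged: b = (1, 2, 3, 3, 3, 8, 8).
  b_1=1 ≤ 2
  b_2=2 ≤ 3
  b_3=3 ≤ 4
  b_4=3 ≤ 5
  b_5=3 ≤ 6
  b_6=8 > 7
  fails at i=6 ⇒ NO

NO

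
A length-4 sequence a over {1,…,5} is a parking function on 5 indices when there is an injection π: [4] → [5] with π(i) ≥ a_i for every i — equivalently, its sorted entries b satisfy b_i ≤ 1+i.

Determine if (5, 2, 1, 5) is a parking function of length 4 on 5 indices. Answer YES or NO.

Rearranged: b = (1, 2, 5, 5).
  b_1=1 ≤ 2
  b_2=2 ≤ 3
  b_3=5 > 4
  fails at i=3 ⇒ NO

NO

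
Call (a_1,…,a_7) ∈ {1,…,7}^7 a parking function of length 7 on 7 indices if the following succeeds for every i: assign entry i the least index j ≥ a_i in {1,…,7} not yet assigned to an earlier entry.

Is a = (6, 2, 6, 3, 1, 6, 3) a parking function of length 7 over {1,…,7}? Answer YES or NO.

NO

Order a: b = (1, 2, 3, 3, 6, 6, 6).
  b_1=1 ≤ 1
  b_2=2 ≤ 2
  b_3=3 ≤ 3
  b_4=3 ≤ 4
  b_5=6 > 5
  fails at i=5 ⇒ NO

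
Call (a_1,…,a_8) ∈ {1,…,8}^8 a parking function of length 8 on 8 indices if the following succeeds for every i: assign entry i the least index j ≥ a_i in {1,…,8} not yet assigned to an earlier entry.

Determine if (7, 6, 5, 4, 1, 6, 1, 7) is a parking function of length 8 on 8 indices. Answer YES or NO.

NO

Rearranged: b = (1, 1, 4, 5, 6, 6, 7, 7).
  b_1=1 ≤ 1
  b_2=1 ≤ 2
  b_3=4 > 3
  fails at i=3 ⇒ NO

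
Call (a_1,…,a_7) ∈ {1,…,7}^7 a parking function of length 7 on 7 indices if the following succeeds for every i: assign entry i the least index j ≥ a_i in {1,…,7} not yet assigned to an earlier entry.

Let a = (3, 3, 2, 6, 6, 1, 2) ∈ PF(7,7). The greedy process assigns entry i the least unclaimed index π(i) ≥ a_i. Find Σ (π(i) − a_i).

Σπ = 28 ({1..7} each once); Σa = 3+3+2+6+6+1+2 = 23; disp = 28−23 = 5.

5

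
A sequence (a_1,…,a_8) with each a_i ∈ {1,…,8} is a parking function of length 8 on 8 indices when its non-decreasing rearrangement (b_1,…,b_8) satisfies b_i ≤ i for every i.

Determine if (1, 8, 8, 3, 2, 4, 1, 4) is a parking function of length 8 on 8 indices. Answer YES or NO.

Rearranged: b = (1, 1, 2, 3, 4, 4, 8, 8).
  b_1=1 ≤ 1
  b_2=1 ≤ 2
  b_3=2 ≤ 3
  b_4=3 ≤ 4
  b_5=4 ≤ 5
  b_6=4 ≤ 6
  b_7=8 > 7
  fails at i=7 ⇒ NO

NO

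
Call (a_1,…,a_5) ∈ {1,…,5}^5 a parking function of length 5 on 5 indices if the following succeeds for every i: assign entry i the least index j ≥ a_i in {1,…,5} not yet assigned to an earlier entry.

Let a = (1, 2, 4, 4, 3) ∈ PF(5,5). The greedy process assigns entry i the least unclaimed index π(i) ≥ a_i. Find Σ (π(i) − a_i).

1

Σπ = 5·6/2 = 15 (π permutes [5]); Σa = 1+2+4+4+3 = 14; disp = 15−14 = 1.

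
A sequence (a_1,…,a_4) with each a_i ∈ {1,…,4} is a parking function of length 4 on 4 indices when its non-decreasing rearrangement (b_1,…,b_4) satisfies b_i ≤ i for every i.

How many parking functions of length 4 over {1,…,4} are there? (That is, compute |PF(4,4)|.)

125

|PF(4,4)| = (5−4)·5^(4−1) = 1 · 125 = 125 (Konheim–Weiss)
E.g. (3,3,1,2) → sorted (1,2,3,3): b_i ≤ i ∀i, a PF.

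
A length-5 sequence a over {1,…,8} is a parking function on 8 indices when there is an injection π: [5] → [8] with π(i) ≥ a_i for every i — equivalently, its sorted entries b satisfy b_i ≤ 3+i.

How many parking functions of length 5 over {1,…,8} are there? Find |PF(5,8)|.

|PF| = (9−5)·9^(5−1) = 4×6561 = 26244 (Pollak)
Example (2,7,4,5,1) → sorted (1,2,4,5,7): b_i ≤ 3+i ∀i, a PF.

26244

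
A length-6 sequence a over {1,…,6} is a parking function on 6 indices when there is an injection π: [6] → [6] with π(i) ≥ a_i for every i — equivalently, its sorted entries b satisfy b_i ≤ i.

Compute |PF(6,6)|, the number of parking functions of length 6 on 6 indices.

#PF = 1·7^5 = 1×16807 = 16807 (Pollak)
Check (1,4,3,3,3,2) → sorted (1,2,3,3,3,4): b_i ≤ i ∀i, a PF.

16807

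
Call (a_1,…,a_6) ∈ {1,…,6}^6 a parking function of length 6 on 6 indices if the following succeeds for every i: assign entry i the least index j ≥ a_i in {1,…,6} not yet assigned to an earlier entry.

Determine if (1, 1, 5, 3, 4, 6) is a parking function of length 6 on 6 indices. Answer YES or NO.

Order a: b = (1, 1, 3, 4, 5, 6).
  b_1=1 ≤ 1
  b_2=1 ≤ 2
  b_3=3 ≤ 3
  b_4=4 ≤ 4
  b_5=5 ≤ 5
  b_6=6 ≤ 6
All bounds hold ⇒ YES

YES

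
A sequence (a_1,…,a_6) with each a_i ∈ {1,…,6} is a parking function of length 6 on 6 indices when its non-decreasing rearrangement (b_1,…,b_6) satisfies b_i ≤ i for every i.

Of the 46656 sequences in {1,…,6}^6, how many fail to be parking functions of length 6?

29849

#PF = (6−6+1)·(6+1)^(6−1) = 1×16807 = 16807 (Pollak)
One tuple (3,5,3,3,5,1) → sorted (1,3,3,3,5,5): b_2=3>2, not a PF.
So 46656 − 16807 = 29849 fail.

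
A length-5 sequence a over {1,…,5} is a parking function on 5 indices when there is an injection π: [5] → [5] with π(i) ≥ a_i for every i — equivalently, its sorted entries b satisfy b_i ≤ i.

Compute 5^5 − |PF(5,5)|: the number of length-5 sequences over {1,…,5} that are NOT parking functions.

1829

|PF(5,5)| = (5−5+1)·(5+1)^(5−1) = 1×1296 = 1296
E.g. (5,1,4,5,5) → sorted (1,4,5,5,5): b_2=4>2, not a PF.
Total 3125; non-PF = 3125−1296 = 1829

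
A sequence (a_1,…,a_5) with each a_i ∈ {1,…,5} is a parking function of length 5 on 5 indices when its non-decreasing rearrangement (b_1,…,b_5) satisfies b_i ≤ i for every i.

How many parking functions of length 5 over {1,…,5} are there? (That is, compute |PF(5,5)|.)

|PF| = (6−5)·6^(5−1) = 1×1296 = 1296 (Pollak)
Example (3,4,4,1,2) → sorted (1,2,3,4,4): b_i ≤ i ∀i, a PF.

1296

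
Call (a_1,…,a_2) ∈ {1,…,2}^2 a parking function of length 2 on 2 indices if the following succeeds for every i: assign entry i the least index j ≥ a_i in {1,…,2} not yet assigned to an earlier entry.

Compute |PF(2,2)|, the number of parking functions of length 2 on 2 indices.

|PF| = (3−2)·3^(2−1) = 1×3 = 3
Example (1,1) → sorted (1,1): b_i ≤ i ∀i, a PF.

3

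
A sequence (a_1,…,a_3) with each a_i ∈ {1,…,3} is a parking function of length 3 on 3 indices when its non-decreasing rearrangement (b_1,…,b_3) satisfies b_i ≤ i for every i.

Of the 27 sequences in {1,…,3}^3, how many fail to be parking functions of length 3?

11

|PF| = (3−3+1)·(3+1)^(3−1) = 1×16 = 16
E.g. (3,3,1) → sorted (1,3,3): b_2=3>2, not a PF.
So 27 − 16 = 11 fail.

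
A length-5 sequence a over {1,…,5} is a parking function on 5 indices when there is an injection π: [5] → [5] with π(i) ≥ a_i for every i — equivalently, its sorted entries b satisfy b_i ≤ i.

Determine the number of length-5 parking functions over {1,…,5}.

#PF = (6−5)·6^(5−1) = 1 · 1296 = 1296 (Konheim–Weiss)
Example (2,1,1,2,4) → sorted (1,1,2,2,4): b_i ≤ i ∀i, a PF.

1296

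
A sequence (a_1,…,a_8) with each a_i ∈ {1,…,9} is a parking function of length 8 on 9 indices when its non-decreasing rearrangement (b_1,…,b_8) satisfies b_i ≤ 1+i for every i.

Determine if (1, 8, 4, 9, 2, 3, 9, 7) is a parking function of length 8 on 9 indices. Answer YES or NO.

NO

Rearranged: b = (1, 2, 3, 4, 7, 8, 9, 9).
  b_1=1 ≤ 2
  b_2=2 ≤ 3
  b_3=3 ≤ 4
  b_4=4 ≤ 5
  b_5=7 > 6
  fails at i=5 ⇒ NO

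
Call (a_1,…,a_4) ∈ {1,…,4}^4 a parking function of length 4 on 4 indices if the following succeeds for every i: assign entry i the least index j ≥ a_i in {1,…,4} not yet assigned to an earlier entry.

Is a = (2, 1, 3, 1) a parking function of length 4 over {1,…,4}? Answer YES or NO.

Order a: b = (1, 1, 2, 3).
  b_1=1 ≤ 1
  b_2=1 ≤ 2
  b_3=2 ≤ 3
  b_4=3 ≤ 4
All bounds hold ⇒ YES

YES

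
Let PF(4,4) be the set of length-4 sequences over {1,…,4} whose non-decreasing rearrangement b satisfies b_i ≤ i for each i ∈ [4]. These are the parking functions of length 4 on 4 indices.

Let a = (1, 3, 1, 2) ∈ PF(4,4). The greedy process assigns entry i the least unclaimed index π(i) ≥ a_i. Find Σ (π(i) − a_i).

Σπ(i) = 1+…+4 = 10; Σa = 1+3+1+2 = 7; disp = 10−7 = 3.

3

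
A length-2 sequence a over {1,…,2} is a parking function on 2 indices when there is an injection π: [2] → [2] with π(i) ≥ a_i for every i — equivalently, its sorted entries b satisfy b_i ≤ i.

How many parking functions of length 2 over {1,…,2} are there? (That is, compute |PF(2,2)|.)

|PF(2,2)| = (3−2)·3^(2−1) = 1×3 = 3
Check (1,2) → sorted (1,2): b_i ≤ i ∀i, a PF.

3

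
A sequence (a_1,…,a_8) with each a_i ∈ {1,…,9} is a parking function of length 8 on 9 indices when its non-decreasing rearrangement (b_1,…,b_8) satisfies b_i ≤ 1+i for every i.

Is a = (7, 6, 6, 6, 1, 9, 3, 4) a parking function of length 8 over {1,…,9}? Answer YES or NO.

NO

Order a: b = (1, 3, 4, 6, 6, 6, 7, 9).
  b_1=1 ≤ 2
  b_2=3 ≤ 3
  b_3=4 ≤ 4
  b_4=6 > 5
  fails at i=4 ⇒ NO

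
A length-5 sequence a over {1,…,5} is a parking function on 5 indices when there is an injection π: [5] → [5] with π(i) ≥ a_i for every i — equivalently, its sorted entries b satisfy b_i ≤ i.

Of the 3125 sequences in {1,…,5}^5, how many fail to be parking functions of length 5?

1829

#PF = (6−5)·6^(5−1) = 1·1296 = 1296 [KW]
One tuple (5,5,2,5,1) → sorted (1,2,5,5,5): b_3=5>3, not a PF.
5^5 − 1296 = 3125 − 1296 = 1829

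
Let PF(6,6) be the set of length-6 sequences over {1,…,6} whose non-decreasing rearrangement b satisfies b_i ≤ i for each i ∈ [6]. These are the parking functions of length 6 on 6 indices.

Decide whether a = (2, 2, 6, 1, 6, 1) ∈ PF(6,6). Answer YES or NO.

Sorted: b = (1, 1, 2, 2, 6, 6).
  b_1=1 ≤ 1
  b_2=1 ≤ 2
  b_3=2 ≤ 3
  b_4=2 ≤ 4
  b_5=6 > 5
  fails at i=5 ⇒ NO

NO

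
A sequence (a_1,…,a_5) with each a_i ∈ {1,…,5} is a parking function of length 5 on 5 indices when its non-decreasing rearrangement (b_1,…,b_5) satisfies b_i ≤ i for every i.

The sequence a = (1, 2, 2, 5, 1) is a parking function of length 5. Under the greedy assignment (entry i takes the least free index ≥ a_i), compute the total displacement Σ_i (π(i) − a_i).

4

Σπ = 5·6/2 = 15 (π permutes [5]); Σa = 1+2+2+5+1 = 11; disp = 15−11 = 4.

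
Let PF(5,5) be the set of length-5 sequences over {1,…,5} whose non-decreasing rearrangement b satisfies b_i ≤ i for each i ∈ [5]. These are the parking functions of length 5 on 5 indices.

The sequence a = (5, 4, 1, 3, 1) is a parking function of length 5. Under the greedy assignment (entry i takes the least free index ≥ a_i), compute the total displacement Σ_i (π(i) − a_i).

Σπ = 15 ({1..5} each once); Σa = 5+4+1+3+1 = 14; disp = 15−14 = 1.

1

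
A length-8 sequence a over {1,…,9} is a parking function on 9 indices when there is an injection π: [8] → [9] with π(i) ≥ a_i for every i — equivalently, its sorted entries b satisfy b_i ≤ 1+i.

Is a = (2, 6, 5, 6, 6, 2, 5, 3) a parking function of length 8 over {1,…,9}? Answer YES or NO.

YES

Sorted: b = (2, 2, 3, 5, 5, 6, 6, 6).
  b_1=2 ≤ 2
  b_2=2 ≤ 3
  b_3=3 ≤ 4
  b_4=5 ≤ 5
  b_5=5 ≤ 6
  b_6=6 ≤ 7
  b_7=6 ≤ 8
  b_8=6 ≤ 9
All bounds hold ⇒ YES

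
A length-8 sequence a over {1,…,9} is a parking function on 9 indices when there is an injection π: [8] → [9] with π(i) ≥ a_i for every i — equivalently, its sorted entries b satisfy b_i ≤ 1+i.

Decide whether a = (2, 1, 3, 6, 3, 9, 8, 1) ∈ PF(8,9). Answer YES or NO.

YES

Sorted: b = (1, 1, 2, 3, 3, 6, 8, 9).
  b_1=1 ≤ 2
  b_2=1 ≤ 3
  b_3=2 ≤ 4
  b_4=3 ≤ 5
  b_5=3 ≤ 6
  b_6=6 ≤ 7
  b_7=8 ≤ 8
  b_8=9 ≤ 9
All bounds hold ⇒ YES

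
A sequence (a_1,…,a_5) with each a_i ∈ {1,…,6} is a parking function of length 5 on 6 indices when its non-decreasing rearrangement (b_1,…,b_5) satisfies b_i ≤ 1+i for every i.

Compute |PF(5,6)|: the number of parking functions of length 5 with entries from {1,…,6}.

4802

|PF(5,6)| = (6−5+1)·(6+1)^(5−1) = 2 · 2401 = 4802 [KW]
Example (6,4,5,3,1) → sorted (1,3,4,5,6): b_i ≤ 1+i ∀i, a PF.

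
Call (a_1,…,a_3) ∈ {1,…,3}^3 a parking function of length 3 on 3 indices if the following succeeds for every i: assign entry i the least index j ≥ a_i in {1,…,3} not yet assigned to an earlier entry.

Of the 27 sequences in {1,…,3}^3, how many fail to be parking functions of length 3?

11

Count = (3+1−3)·(3+1)^{3−1} = 1·16 = 16 (Pollak)
Example (3,3,1) → sorted (1,3,3): b_2=3>2, not a PF.
Total 27; non-PF = 27−16 = 11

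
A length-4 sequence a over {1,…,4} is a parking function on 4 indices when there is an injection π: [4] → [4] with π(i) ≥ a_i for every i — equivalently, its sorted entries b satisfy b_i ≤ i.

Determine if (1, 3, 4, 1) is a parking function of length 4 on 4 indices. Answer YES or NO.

Rearranged: b = (1, 1, 3, 4).
  b_1=1 ≤ 1
  b_2=1 ≤ 2
  b_3=3 ≤ 3
  b_4=4 ≤ 4
All bounds hold ⇒ YES

YES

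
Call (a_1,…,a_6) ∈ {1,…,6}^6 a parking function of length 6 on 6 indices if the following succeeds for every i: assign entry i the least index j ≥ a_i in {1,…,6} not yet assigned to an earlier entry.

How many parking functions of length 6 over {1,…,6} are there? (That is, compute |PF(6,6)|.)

|PF| = (6+1−6)·(6+1)^{6−1} = 1·16807 = 16807 [KW]
One tuple (6,1,2,2,5,4) → sorted (1,2,2,4,5,6): b_i ≤ i ∀i, a PF.

16807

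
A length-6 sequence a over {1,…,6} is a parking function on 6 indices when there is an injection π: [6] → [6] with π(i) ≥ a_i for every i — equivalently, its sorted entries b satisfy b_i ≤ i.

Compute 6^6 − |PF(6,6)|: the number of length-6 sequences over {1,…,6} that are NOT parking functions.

Count = 1·7^5 = 1·16807 = 16807
E.g. (4,3,6,1,5,5) → sorted (1,3,4,5,5,6): b_2=3>2, not a PF.
So 46656 − 16807 = 29849 fail.

29849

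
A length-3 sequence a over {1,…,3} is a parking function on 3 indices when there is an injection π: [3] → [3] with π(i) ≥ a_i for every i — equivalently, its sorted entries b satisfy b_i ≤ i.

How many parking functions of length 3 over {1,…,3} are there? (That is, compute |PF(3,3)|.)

16

|PF(3,3)| = (4−3)·4^(3−1) = 1×16 = 16 (Konheim–Weiss)
One tuple (2,2,1) → sorted (1,2,2): b_i ≤ i ∀i, a PF.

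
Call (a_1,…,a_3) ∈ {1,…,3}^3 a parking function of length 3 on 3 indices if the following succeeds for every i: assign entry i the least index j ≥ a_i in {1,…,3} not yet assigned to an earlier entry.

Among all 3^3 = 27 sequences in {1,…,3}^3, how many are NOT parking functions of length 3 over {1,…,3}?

11

|PF(3,3)| = (3+1−3)·(3+1)^{3−1} = 1·16 = 16
E.g. (3,2,3) → sorted (2,3,3): b_1=2>1, not a PF.
3^3 − 16 = 27 − 16 = 11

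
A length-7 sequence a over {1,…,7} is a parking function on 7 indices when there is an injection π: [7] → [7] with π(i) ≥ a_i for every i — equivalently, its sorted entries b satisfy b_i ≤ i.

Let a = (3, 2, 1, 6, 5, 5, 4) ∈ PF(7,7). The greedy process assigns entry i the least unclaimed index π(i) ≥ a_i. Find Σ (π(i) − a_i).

2

Σπ = 7·8/2 = 28 (π permutes [7]); Σa = 3+2+1+6+5+5+4 = 26; disp = 28−26 = 2.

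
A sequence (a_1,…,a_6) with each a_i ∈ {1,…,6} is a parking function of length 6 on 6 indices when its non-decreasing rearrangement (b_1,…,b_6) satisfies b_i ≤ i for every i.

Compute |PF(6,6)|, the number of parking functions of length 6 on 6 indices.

#PF = (6−6+1)·(6+1)^(6−1) = 1·16807 = 16807 [KW]
One tuple (2,4,6,1,2,1) → sorted (1,1,2,2,4,6): b_i ≤ i ∀i, a PF.

16807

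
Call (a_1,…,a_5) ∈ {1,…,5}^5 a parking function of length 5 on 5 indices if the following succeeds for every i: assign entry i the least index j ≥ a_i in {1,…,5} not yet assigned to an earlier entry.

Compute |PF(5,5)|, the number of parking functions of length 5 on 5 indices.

|PF| = (5+1−5)·(5+1)^{5−1} = 1×1296 = 1296
E.g. (1,1,5,3,1) → sorted (1,1,1,3,5): b_i ≤ i ∀i, a PF.

1296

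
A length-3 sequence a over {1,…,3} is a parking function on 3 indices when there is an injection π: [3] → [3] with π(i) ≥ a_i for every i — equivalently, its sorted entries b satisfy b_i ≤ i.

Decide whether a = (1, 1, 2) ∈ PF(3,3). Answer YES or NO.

Sorted: b = (1, 1, 2).
  b_1=1 ≤ 1
  b_2=1 ≤ 2
  b_3=2 ≤ 3
All bounds hold ⇒ YES

YES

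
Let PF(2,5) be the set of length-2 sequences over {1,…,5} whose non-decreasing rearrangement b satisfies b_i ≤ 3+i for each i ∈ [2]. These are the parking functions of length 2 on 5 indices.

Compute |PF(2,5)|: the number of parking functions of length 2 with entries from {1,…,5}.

|PF| = 4·6^1 = 4×6 = 24 (Konheim–Weiss)
One tuple (3,2) → sorted (2,3): b_i ≤ 3+i ∀i, a PF.

24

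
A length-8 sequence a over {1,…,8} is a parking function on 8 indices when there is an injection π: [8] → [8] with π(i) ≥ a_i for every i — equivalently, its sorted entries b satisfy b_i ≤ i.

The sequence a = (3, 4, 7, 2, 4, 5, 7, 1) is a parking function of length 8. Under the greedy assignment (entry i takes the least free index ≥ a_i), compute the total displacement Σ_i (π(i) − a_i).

3

Σπ(i) = 1+…+8 = 36; Σa = 3+4+7+2+4+5+7+1 = 33; disp = 36−33 = 3.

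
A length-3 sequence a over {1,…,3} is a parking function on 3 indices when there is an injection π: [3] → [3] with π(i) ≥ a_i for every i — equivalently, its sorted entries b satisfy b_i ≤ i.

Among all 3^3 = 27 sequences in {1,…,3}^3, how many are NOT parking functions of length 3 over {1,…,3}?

#PF = (3−3+1)·(3+1)^(3−1) = 1 · 16 = 16 [KW]
One tuple (2,3,3) → sorted (2,3,3): b_1=2>1, not a PF.
Total 27; non-PF = 27−16 = 11

11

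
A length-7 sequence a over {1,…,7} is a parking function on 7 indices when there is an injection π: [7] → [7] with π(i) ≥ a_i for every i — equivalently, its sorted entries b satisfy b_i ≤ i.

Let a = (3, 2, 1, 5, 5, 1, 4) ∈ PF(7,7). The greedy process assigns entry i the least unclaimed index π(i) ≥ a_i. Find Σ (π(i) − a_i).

Σπ = 28 ({1..7} each once); Σa = 3+2+1+5+5+1+4 = 21; disp = 28−21 = 7.

7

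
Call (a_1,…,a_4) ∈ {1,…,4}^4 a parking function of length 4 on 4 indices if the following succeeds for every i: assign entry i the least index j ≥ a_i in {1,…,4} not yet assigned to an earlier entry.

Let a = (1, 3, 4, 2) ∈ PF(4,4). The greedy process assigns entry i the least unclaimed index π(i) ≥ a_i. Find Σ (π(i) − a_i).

Σπ(i) = 1+…+4 = 10; Σa = 1+3+4+2 = 10; disp = 10−10 = 0.

0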